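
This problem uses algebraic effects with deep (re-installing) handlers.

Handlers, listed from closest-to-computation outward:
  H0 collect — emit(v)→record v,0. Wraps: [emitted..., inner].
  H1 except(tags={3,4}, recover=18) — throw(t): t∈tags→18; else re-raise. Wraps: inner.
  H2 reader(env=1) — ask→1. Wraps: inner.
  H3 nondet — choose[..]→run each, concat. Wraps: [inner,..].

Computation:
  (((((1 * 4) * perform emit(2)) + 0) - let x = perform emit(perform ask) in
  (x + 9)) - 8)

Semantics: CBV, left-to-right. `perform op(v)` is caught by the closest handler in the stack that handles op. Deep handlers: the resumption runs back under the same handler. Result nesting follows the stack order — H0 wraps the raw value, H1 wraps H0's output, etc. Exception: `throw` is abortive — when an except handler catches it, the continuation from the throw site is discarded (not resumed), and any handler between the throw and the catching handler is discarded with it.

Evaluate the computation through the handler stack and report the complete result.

Evaluation trace:
emit(2) @ H0 ⇒ out+=2
ask @ H2 ⇒ 1
emit(1) @ H0 ⇒ out+=1
H0 returns [2, 1, -17]
H1 returns [2, 1, -17]
H2 returns [2, 1, -17]
H3 returns [[2, 1, -17]]
= [[2, 1, -17]]

Answer: [[2, 1, -17]]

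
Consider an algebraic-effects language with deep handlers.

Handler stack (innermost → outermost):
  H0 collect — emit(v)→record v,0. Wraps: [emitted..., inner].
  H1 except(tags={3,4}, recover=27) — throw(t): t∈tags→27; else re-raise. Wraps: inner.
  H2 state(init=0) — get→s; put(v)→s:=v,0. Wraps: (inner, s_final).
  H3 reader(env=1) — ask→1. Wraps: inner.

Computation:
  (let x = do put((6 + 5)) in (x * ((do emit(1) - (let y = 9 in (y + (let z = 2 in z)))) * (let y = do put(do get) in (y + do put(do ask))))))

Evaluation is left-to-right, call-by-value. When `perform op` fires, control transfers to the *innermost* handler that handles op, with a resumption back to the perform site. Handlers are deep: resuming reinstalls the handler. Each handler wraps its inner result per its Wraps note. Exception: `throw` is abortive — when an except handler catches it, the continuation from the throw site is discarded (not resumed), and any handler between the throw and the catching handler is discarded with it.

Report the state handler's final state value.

Answer: 1

Step-by-step:
put(11) @ H2 ⇒ s:=11
emit(1) @ H0 ⇒ out+=1
get @ H2 ⇒ 11
put(11) @ H2 ⇒ s:=11
ask @ H3 ⇒ 1
put(1) @ H2 ⇒ s:=1
H0 returns [1, 0]
H1 returns [1, 0]
H2 returns ([1, 0], 1)
H3 returns ([1, 0], 1)
= ([1, 0], 1)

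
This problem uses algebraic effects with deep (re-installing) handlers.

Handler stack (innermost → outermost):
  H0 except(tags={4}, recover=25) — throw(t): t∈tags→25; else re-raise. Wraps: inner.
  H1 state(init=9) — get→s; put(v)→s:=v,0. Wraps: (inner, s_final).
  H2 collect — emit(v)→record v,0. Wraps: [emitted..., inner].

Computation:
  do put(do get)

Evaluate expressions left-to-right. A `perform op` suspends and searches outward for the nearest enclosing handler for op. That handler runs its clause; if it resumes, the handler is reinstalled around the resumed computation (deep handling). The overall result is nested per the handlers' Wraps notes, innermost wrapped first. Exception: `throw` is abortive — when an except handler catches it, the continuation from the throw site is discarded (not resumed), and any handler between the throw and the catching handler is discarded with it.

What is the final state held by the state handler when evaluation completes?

Answer: 9

Step-by-step:
get @ H1 ⇒ 9
put(9) @ H1 ⇒ s:=9
H0 returns 0
H1 returns (0, 9)
H2 returns [(0, 9)]
= [(0, 9)]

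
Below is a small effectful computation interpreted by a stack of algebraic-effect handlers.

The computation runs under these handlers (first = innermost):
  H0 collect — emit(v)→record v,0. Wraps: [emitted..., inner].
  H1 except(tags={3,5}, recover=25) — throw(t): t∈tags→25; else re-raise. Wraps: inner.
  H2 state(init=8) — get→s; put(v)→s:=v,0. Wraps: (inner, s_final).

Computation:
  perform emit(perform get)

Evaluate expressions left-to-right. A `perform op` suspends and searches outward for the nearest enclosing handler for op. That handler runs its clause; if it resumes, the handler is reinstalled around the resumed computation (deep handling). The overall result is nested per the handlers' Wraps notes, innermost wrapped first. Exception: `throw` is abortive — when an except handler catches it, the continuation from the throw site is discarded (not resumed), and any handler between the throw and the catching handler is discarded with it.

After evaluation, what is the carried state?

Answer: 8

Evaluation trace:
get @ H2 ⇒ 8
emit(8) @ H0 ⇒ out+=8
H0 returns [8, 0]
H1 returns [8, 0]
H2 returns ([8, 0], 8)
= ([8, 0], 8)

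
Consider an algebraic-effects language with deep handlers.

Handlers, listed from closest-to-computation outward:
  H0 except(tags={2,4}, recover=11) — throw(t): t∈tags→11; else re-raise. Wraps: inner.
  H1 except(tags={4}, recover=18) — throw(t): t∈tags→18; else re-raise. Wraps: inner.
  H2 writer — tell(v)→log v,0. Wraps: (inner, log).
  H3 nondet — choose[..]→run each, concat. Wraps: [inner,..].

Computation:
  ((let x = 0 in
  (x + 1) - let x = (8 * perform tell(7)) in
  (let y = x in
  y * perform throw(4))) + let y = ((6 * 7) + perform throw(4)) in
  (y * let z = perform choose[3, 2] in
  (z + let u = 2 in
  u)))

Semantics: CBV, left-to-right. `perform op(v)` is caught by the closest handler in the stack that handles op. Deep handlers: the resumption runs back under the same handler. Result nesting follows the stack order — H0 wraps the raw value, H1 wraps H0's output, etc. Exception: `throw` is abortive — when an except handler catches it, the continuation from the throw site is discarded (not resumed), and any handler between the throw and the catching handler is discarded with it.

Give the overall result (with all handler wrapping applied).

Answer: [(11, (7))]

Evaluation trace:
tell(7) @ H2 ⇒ log+=7
throw(4) @ H0 caught ⇒ 11
H1 returns 11
H2 returns (11, (7))
H3 returns [(11, (7))]
= [(11, (7))]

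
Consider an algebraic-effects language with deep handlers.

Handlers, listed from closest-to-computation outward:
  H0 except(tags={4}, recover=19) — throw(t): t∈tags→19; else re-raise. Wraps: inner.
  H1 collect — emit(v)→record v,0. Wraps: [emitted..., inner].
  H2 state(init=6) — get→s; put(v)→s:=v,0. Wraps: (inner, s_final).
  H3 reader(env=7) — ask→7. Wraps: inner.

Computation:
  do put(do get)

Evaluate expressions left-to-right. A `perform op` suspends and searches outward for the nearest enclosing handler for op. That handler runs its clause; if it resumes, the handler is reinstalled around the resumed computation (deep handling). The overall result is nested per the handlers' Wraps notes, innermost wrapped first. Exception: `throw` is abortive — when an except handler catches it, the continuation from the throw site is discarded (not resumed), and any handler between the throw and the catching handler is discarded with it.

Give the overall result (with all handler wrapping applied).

Working:
get @ H2 ⇒ 6
put(6) @ H2 ⇒ s:=6
H0 returns 0
H1 returns [0]
H2 returns ([0], 6)
H3 returns ([0], 6)
= ([0], 6)

Answer: ([0], 6)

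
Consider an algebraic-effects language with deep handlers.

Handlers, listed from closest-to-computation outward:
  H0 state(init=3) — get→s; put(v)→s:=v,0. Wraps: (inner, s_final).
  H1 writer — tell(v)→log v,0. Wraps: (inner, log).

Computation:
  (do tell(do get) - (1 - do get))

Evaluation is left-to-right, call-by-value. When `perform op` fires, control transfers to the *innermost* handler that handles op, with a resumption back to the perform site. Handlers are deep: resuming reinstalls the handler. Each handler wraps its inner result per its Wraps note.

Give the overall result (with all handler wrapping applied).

Working:
get @ H0 ⇒ 3
tell(3) @ H1 ⇒ log+=3
get @ H0 ⇒ 3
H0 returns (2, 3)
H1 returns ((2, 3), (3))
= ((2, 3), (3))

Answer: ((2, 3), (3))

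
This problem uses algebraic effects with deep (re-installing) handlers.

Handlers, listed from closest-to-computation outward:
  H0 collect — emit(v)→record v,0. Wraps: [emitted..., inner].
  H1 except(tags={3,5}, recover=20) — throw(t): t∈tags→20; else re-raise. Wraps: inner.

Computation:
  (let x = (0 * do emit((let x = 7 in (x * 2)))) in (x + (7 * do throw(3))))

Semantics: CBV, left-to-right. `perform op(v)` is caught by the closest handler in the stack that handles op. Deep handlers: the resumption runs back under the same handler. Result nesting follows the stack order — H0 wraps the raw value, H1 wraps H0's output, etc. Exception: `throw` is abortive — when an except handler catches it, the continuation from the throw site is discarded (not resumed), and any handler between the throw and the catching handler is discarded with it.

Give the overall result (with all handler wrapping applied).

Answer: 20

Working:
emit(14) @ H0 ⇒ out+=14
throw(3) @ H1 caught ⇒ 20
= 20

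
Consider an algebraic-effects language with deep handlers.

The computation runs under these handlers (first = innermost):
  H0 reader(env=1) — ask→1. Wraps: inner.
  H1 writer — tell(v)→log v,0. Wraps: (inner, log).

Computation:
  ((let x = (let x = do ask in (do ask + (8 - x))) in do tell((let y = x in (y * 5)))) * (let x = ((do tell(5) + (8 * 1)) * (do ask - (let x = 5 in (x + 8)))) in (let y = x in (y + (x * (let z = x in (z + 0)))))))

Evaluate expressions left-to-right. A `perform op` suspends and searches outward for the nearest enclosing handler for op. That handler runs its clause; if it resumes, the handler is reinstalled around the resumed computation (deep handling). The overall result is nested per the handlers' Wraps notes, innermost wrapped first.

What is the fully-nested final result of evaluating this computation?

Answer: (0, (40, 5))

Step-by-step:
ask @ H0 ⇒ 1
ask @ H0 ⇒ 1
tell(40) @ H1 ⇒ log+=40
tell(5) @ H1 ⇒ log+=5
ask @ H0 ⇒ 1
H0 returns 0
H1 returns (0, (40, 5))
= (0, (40, 5))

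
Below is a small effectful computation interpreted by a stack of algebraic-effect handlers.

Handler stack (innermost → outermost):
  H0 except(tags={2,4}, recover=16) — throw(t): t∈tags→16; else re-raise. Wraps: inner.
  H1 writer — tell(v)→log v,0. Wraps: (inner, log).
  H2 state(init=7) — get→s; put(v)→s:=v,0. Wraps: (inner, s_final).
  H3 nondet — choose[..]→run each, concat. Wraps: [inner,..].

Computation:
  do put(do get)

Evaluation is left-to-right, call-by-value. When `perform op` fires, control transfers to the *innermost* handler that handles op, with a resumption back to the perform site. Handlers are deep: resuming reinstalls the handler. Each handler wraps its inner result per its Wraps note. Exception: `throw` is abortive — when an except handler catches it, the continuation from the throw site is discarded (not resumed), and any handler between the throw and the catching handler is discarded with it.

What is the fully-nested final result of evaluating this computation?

Step-by-step:
get @ H2 ⇒ 7
put(7) @ H2 ⇒ s:=7
H0 returns 0
H1 returns (0, ())
H2 returns ((0, ()), 7)
H3 returns [((0, ()), 7)]
= [((0, ()), 7)]

Answer: [((0, ()), 7)]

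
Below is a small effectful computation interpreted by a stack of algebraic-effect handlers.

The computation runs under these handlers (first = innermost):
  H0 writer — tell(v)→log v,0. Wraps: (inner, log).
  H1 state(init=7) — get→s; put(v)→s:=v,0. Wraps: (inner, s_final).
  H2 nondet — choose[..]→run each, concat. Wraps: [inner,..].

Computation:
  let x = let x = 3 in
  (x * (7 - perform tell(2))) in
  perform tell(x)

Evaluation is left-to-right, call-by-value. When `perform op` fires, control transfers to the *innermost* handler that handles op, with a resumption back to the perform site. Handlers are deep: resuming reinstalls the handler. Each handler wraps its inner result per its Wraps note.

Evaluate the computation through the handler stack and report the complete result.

Answer: [((0, (2, 21)), 7)]

Evaluation trace:
tell(2) @ H0 ⇒ log+=2
tell(21) @ H0 ⇒ log+=21
H0 returns (0, (2, 21))
H1 returns ((0, (2, 21)), 7)
H2 returns [((0, (2, 21)), 7)]
= [((0, (2, 21)), 7)]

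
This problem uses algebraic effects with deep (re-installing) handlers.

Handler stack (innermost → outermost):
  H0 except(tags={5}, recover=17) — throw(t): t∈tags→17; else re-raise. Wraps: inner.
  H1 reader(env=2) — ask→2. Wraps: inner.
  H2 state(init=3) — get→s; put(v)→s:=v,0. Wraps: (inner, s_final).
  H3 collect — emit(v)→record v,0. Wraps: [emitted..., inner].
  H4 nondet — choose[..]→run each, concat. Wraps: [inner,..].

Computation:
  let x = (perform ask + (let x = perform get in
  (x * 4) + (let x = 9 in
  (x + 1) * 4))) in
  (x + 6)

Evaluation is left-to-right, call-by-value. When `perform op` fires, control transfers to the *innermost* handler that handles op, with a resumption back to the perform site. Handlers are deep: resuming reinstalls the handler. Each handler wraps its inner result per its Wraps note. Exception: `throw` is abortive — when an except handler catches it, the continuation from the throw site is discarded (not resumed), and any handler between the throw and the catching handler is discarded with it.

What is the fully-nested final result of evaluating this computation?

Answer: [[(60, 3)]]

Step-by-step:
ask @ H1 ⇒ 2
get @ H2 ⇒ 3
H0 returns 60
H1 returns 60
H2 returns (60, 3)
H3 returns [(60, 3)]
H4 returns [[(60, 3)]]
= [[(60, 3)]]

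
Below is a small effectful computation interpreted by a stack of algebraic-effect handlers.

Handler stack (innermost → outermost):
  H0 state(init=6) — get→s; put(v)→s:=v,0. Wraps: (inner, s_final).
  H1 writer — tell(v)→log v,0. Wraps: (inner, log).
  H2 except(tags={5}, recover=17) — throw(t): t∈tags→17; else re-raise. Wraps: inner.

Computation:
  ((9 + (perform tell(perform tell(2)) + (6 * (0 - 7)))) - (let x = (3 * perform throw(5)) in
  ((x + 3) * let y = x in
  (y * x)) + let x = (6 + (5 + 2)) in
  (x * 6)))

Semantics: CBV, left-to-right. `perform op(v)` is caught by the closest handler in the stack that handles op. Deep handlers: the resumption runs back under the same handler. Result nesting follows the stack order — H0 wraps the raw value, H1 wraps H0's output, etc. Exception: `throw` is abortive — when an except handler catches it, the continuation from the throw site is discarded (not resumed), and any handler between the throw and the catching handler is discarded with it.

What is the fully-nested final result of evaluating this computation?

Evaluation trace:
tell(2) @ H1 ⇒ log+=2
tell(0) @ H1 ⇒ log+=0
throw(5) @ H2 caught ⇒ 17
= 17

Answer: 17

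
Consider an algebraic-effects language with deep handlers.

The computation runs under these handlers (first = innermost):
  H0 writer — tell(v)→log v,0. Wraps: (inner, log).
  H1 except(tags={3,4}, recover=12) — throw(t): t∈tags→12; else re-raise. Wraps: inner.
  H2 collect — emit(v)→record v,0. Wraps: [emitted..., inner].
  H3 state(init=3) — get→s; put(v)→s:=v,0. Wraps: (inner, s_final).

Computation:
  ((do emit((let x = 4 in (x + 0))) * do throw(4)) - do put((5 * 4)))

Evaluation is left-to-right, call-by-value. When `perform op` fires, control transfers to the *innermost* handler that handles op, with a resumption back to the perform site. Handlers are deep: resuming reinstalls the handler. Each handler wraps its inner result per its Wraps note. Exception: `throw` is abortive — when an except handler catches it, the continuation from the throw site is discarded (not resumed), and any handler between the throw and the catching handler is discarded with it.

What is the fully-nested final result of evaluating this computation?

Answer: ([4, 12], 3)

Working:
emit(4) @ H2 ⇒ out+=4
throw(4) @ H1 caught ⇒ 12
H2 returns [4, 12]
H3 returns ([4, 12], 3)
= ([4, 12], 3)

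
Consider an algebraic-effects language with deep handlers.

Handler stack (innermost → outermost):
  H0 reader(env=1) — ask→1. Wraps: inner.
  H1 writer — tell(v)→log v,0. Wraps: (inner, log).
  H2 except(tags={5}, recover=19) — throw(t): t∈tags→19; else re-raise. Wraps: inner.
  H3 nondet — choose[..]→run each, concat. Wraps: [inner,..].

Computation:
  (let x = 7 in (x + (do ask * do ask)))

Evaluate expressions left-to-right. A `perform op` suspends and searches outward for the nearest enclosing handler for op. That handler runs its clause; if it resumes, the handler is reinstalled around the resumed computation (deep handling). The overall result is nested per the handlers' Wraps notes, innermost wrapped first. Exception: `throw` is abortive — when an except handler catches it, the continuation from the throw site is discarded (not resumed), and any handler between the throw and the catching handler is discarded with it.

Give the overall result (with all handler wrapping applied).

Working:
ask @ H0 ⇒ 1
ask @ H0 ⇒ 1
H0 returns 8
H1 returns (8, ())
H2 returns (8, ())
H3 returns [(8, ())]
= [(8, ())]

Answer: [(8, ())]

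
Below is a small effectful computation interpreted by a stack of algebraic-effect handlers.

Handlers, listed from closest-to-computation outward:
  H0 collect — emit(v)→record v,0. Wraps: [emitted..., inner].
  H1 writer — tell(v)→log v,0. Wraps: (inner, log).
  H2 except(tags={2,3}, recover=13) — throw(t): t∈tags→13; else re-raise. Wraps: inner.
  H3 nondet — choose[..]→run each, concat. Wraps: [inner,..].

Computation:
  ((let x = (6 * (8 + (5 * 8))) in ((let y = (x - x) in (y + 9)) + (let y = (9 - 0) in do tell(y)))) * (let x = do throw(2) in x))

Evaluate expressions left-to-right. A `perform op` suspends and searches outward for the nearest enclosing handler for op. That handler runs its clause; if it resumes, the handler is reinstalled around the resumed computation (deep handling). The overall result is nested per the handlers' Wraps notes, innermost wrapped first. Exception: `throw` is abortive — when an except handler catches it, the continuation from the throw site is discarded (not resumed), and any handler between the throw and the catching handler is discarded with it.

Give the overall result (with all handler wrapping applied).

Step-by-step:
tell(9) @ H1 ⇒ log+=9
throw(2) @ H2 caught ⇒ 13
H3 returns [13]
= [13]

Answer: [13]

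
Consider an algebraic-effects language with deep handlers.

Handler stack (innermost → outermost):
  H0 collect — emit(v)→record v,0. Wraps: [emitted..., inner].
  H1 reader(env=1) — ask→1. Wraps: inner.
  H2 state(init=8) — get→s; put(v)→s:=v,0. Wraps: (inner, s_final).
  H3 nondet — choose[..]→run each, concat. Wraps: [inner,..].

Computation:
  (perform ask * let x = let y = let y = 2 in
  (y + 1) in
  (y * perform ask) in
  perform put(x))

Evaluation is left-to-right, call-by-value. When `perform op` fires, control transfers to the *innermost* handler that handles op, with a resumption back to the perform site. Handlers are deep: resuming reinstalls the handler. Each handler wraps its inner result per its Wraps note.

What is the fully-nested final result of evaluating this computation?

Answer: [([0], 3)]

Evaluation trace:
ask @ H1 ⇒ 1
ask @ H1 ⇒ 1
put(3) @ H2 ⇒ s:=3
H0 returns [0]
H1 returns [0]
H2 returns ([0], 3)
H3 returns [([0], 3)]
= [([0], 3)]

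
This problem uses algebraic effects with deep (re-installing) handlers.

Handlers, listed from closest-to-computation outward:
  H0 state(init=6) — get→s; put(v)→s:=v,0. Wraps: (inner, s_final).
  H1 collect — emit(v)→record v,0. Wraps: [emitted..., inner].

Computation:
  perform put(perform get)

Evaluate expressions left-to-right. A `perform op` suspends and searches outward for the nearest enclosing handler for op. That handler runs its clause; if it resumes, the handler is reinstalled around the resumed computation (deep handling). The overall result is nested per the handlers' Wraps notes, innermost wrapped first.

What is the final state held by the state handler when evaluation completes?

Answer: 6

Step-by-step:
get @ H0 ⇒ 6
put(6) @ H0 ⇒ s:=6
H0 returns (0, 6)
H1 returns [(0, 6)]
= [(0, 6)]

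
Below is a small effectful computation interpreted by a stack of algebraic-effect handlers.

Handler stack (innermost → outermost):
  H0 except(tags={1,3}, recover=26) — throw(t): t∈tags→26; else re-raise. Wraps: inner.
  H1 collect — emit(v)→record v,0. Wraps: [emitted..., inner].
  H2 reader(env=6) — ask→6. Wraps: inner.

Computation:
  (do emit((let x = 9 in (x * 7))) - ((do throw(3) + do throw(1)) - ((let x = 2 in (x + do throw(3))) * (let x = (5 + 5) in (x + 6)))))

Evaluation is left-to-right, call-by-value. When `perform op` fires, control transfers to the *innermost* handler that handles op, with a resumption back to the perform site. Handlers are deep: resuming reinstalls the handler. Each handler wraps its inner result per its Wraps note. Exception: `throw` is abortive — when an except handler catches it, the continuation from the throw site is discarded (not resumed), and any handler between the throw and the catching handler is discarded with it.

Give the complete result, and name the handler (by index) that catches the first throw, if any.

Step-by-step:
emit(63) @ H1 ⇒ out+=63
throw(3) @ H0 caught ⇒ 26
H1 returns [63, 26]
H2 returns [63, 26]
= [63, 26]

Answer: [63, 26] ; first throw caught by: H0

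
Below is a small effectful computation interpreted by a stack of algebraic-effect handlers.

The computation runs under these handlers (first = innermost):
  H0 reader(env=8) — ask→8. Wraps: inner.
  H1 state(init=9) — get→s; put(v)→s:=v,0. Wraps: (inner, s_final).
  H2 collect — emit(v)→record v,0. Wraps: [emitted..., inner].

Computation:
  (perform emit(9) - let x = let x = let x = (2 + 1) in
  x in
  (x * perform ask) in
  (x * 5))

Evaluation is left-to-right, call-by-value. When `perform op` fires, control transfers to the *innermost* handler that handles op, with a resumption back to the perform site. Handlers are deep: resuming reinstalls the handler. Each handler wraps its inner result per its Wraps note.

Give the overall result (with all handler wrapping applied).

Step-by-step:
emit(9) @ H2 ⇒ out+=9
ask @ H0 ⇒ 8
H0 returns -120
H1 returns (-120, 9)
H2 returns [9, (-120, 9)]
= [9, (-120, 9)]

Answer: [9, (-120, 9)]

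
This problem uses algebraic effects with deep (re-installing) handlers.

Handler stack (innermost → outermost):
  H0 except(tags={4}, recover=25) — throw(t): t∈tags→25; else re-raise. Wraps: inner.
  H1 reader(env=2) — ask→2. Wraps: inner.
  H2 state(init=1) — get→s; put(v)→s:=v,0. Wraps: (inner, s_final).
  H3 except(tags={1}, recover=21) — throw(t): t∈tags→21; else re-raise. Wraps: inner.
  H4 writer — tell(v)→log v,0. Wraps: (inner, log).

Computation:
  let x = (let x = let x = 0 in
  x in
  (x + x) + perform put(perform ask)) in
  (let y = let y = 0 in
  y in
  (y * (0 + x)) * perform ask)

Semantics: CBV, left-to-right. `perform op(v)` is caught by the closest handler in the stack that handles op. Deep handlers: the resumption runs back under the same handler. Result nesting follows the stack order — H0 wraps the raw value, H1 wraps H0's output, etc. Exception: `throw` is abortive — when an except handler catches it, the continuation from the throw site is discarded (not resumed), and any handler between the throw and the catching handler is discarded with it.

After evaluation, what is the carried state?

Answer: 2

Working:
ask @ H1 ⇒ 2
put(2) @ H2 ⇒ s:=2
ask @ H1 ⇒ 2
H0 returns 0
H1 returns 0
H2 returns (0, 2)
H3 returns (0, 2)
H4 returns ((0, 2), ())
= ((0, 2), ())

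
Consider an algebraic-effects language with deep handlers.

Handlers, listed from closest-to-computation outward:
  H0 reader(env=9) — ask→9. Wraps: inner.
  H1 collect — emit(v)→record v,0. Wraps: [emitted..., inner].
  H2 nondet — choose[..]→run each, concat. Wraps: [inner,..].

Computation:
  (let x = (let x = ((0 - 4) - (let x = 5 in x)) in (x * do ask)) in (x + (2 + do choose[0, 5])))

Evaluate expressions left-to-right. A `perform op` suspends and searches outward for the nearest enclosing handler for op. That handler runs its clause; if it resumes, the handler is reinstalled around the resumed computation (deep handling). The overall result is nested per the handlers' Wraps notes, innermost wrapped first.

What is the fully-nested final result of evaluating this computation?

Step-by-step:
ask @ H0 ⇒ 9
choose[0, 5] @ H2
  branch[0] choose=0:
    H0 returns -79
    H1 returns [-79]
    H2 returns [[-79]]
  branch[1] choose=5:
    H0 returns -74
    H1 returns [-74]
    H2 returns [[-74]]
= [[-79], [-74]]

Answer: [[-79], [-74]]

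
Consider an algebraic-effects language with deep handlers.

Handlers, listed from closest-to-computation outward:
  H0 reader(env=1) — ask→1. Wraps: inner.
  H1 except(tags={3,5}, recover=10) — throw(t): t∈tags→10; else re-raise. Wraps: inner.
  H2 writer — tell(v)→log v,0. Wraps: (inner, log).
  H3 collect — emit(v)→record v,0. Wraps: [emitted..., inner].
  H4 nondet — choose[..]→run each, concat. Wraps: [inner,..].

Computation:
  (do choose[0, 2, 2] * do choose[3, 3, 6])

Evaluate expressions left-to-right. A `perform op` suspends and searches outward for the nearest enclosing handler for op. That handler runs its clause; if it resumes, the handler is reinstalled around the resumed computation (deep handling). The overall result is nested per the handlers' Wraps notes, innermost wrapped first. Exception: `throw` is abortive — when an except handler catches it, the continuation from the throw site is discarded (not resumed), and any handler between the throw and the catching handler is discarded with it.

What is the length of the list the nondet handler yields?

Step-by-step:
choose[0, 2, 2] @ H4
  branch[0] choose=0:
    choose[3, 3, 6] @ H4
      branch[0] choose=3:
        H0 returns 0
        H1 returns 0
        H2 returns (0, ())
        H3 returns [(0, ())]
        H4 returns [[(0, ())]]
      branch[1] choose=3:
        H0 returns 0
        H1 returns 0
        H2 returns (0, ())
        H3 returns [(0, ())]
        H4 returns [[(0, ())]]
      branch[2] choose=6:
        H0 returns 0
        H1 returns 0
        H2 returns (0, ())
        H3 returns [(0, ())]
        H4 returns [[(0, ())]]
  branch[1] choose=2:
    choose[3, 3, 6] @ H4
      branch[0] choose=3:
        H0 returns 6
        H1 returns 6
        H2 returns (6, ())
        H3 returns [(6, ())]
        H4 returns [[(6, ())]]
      branch[1] choose=3:
        H0 returns 6
        H1 returns 6
        H2 returns (6, ())
        H3 returns [(6, ())]
        H4 returns [[(6, ())]]
      branch[2] choose=6:
        H0 returns 12
        H1 returns 12
        H2 returns (12, ())
        H3 returns [(12, ())]
        H4 returns [[(12, ())]]
  branch[2] choose=2:
    choose[3, 3, 6] @ H4
      branch[0] choose=3:
        H0 returns 6
        H1 returns 6
        H2 returns (6, ())
        H3 returns [(6, ())]
        H4 returns [[(6, ())]]
      branch[1] choose=3:
        H0 returns 6
        H1 returns 6
        H2 returns (6, ())
        H3 returns [(6, ())]
        H4 returns [[(6, ())]]
      branch[2] choose=6:
        H0 returns 12
        H1 returns 12
        H2 returns (12, ())
        H3 returns [(12, ())]
        H4 returns [[(12, ())]]
= [[(0, ())], [(0, ())], [(0, ())], [(6, ())], [(6, ())], [(12, ())], [(6, ())], [(6, ())], [(12, ())]]

Answer: 9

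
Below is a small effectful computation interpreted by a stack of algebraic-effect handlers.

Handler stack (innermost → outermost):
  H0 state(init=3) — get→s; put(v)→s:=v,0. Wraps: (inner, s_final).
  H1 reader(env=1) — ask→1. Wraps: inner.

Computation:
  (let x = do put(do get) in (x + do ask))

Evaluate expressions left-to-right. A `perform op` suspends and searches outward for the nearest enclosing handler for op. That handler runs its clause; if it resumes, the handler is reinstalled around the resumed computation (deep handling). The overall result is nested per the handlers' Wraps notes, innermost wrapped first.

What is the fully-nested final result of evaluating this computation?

Evaluation trace:
get @ H0 ⇒ 3
put(3) @ H0 ⇒ s:=3
ask @ H1 ⇒ 1
H0 returns (1, 3)
H1 returns (1, 3)
= (1, 3)

Answer: (1, 3)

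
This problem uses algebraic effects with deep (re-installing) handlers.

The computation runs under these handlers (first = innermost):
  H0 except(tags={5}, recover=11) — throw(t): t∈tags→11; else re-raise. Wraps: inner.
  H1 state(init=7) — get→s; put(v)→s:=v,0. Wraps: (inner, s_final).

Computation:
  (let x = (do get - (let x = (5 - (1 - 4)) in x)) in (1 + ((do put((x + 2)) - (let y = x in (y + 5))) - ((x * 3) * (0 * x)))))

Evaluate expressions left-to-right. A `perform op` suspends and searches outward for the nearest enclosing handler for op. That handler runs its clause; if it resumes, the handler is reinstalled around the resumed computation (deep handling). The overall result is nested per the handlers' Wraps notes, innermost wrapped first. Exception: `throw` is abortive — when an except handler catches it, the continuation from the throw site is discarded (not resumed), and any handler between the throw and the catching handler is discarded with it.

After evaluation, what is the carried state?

Answer: 1

Evaluation trace:
get @ H1 ⇒ 7
put(1) @ H1 ⇒ s:=1
H0 returns -3
H1 returns (-3, 1)
= (-3, 1)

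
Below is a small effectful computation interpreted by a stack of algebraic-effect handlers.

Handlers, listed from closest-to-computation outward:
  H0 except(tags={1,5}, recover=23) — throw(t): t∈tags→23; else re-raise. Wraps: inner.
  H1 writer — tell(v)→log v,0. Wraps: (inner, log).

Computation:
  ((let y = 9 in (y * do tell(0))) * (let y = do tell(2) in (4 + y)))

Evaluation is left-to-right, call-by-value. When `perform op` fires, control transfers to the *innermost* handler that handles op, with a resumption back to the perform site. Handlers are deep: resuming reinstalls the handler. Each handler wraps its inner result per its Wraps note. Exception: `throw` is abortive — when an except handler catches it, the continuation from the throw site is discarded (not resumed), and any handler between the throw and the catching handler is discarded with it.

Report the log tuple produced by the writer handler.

Answer: (0, 2)

Evaluation trace:
tell(0) @ H1 ⇒ log+=0
tell(2) @ H1 ⇒ log+=2
H0 returns 0
H1 returns (0, (0, 2))
= (0, (0, 2))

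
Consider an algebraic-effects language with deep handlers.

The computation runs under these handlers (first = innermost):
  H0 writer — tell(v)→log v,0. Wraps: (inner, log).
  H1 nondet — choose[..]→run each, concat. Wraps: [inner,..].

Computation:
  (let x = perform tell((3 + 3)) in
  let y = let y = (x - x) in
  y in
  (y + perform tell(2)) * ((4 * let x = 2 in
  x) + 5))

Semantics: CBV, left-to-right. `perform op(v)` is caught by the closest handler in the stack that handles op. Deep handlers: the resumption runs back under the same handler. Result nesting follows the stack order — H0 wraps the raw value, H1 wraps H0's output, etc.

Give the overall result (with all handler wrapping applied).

Working:
tell(6) @ H0 ⇒ log+=6
tell(2) @ H0 ⇒ log+=2
H0 returns (0, (6, 2))
H1 returns [(0, (6, 2))]
= [(0, (6, 2))]

Answer: [(0, (6, 2))]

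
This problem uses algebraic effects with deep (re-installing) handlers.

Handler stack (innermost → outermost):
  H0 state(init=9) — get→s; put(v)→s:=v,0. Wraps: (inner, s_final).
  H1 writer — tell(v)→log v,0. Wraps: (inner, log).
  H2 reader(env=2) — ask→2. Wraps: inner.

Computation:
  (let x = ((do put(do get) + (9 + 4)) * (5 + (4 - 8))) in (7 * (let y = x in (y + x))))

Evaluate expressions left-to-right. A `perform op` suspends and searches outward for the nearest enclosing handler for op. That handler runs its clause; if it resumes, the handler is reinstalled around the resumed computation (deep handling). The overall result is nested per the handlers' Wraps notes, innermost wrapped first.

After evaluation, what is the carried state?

Step-by-step:
get @ H0 ⇒ 9
put(9) @ H0 ⇒ s:=9
H0 returns (182, 9)
H1 returns ((182, 9), ())
H2 returns ((182, 9), ())
= ((182, 9), ())

Answer: 9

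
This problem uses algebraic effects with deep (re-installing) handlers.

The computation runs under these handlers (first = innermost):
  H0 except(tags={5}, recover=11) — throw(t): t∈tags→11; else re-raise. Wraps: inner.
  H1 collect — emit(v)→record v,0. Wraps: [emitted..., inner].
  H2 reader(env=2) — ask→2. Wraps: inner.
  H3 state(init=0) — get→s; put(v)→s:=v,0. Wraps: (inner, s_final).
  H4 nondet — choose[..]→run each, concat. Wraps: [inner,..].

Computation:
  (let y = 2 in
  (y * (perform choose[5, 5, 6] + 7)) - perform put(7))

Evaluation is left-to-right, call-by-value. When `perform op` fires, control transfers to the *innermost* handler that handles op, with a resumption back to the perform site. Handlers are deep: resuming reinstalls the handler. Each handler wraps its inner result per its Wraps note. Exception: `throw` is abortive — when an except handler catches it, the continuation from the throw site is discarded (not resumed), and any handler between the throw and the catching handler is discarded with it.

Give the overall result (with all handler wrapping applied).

Answer: [([24], 7), ([24], 7), ([26], 7)]

Working:
choose[5, 5, 6] @ H4
  branch[0] choose=5:
    put(7) @ H3 ⇒ s:=7
    H0 returns 24
    H1 returns [24]
    H2 returns [24]
    H3 returns ([24], 7)
    H4 returns [([24], 7)]
  branch[1] choose=5:
    put(7) @ H3 ⇒ s:=7
    H0 returns 24
    H1 returns [24]
    H2 returns [24]
    H3 returns ([24], 7)
    H4 returns [([24], 7)]
  branch[2] choose=6:
    put(7) @ H3 ⇒ s:=7
    H0 returns 26
    H1 returns [26]
    H2 returns [26]
    H3 returns ([26], 7)
    H4 returns [([26], 7)]
= [([24], 7), ([24], 7), ([26], 7)]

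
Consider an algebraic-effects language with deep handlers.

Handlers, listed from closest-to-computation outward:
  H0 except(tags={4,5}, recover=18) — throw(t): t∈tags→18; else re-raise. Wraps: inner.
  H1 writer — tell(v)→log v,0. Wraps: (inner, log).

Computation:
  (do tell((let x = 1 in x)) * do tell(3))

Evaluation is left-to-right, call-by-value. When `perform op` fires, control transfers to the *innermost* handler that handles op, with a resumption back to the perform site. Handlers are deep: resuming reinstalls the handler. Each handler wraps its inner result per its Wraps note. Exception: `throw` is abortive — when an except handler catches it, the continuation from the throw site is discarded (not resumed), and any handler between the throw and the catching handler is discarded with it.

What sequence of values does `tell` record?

Answer: (1, 3)

Working:
tell(1) @ H1 ⇒ log+=1
tell(3) @ H1 ⇒ log+=3
H0 returns 0
H1 returns (0, (1, 3))
= (0, (1, 3))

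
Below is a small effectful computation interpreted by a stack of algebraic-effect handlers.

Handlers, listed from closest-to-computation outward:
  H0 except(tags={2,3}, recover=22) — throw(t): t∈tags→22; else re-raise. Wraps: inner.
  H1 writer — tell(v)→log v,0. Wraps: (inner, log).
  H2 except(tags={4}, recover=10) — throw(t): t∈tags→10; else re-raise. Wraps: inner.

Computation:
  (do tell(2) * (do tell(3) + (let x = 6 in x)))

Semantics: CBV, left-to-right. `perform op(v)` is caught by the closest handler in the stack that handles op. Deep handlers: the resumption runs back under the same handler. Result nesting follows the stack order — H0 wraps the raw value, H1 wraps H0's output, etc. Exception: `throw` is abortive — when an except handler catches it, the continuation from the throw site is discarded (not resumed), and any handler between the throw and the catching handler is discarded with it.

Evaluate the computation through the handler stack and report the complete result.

Step-by-step:
tell(2) @ H1 ⇒ log+=2
tell(3) @ H1 ⇒ log+=3
H0 returns 0
H1 returns (0, (2, 3))
H2 returns (0, (2, 3))
= (0, (2, 3))

Answer: (0, (2, 3))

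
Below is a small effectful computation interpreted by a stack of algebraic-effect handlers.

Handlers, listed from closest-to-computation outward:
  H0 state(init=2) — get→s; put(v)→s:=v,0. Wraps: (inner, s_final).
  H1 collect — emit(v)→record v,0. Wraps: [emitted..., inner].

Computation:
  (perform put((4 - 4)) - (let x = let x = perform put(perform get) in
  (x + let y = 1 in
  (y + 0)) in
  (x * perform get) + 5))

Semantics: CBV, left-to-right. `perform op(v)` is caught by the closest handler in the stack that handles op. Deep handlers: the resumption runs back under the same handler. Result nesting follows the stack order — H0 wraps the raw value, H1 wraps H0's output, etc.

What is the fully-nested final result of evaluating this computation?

Answer: [(-5, 0)]

Step-by-step:
put(0) @ H0 ⇒ s:=0
get @ H0 ⇒ 0
put(0) @ H0 ⇒ s:=0
get @ H0 ⇒ 0
H0 returns (-5, 0)
H1 returns [(-5, 0)]
= [(-5, 0)]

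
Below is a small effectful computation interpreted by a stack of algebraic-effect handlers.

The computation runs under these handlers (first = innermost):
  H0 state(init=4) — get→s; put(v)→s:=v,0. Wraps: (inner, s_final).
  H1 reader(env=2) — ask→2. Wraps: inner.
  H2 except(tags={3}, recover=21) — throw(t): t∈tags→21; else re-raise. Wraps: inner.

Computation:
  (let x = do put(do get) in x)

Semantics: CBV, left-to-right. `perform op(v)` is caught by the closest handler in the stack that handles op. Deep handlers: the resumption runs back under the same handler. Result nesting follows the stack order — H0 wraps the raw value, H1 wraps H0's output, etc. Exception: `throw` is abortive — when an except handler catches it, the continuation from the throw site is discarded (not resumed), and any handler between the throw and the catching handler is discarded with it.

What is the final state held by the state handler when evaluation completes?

Answer: 4

Evaluation trace:
get @ H0 ⇒ 4
put(4) @ H0 ⇒ s:=4
H0 returns (0, 4)
H1 returns (0, 4)
H2 returns (0, 4)
= (0, 4)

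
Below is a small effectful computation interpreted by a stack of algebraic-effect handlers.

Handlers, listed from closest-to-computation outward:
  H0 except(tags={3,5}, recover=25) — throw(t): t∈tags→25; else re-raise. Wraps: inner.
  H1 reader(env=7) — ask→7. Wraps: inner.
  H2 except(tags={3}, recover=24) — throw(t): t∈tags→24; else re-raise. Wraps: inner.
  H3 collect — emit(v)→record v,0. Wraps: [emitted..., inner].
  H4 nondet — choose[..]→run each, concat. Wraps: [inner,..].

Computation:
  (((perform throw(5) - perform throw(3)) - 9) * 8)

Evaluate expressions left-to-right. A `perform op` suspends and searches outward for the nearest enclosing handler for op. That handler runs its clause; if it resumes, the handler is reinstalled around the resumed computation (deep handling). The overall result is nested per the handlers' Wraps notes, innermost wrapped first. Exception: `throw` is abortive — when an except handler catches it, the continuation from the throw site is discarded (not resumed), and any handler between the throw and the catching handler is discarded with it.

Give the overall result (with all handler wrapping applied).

Answer: [[25]]

Evaluation trace:
throw(5) @ H0 caught ⇒ 25
H1 returns 25
H2 returns 25
H3 returns [25]
H4 returns [[25]]
= [[25]]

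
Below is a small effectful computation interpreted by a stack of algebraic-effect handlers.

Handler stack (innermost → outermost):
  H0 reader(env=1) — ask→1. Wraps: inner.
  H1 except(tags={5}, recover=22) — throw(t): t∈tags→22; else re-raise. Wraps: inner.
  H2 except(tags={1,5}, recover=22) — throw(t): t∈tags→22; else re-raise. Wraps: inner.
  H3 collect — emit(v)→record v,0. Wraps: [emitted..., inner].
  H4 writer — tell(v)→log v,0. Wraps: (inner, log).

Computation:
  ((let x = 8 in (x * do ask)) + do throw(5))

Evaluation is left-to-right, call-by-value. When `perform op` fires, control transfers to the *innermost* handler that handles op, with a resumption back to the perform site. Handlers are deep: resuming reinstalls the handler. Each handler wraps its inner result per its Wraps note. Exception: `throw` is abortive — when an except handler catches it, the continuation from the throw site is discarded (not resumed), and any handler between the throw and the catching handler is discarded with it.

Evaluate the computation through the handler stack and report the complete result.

Answer: ([22], ())

Working:
ask @ H0 ⇒ 1
throw(5) @ H1 caught ⇒ 22
H2 returns 22
H3 returns [22]
H4 returns ([22], ())
= ([22], ())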